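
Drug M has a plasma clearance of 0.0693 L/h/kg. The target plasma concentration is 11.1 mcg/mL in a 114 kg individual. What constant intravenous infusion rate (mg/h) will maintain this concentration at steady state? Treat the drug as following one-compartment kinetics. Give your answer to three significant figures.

CL = 0.0693 L/h/kg × 114 kg = 7.900 L/h
Rate = CL × Css = 7.900 × 11.1 = 87.69 mg/h

87.7 mg/h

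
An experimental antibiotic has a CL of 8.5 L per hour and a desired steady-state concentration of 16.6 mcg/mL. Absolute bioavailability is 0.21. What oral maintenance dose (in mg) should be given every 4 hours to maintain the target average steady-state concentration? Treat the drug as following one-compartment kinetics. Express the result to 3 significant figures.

D = CL × Css × τ / F = 8.500 × 16.6 × 4 / 0.21 = 2688 mg

2690 mg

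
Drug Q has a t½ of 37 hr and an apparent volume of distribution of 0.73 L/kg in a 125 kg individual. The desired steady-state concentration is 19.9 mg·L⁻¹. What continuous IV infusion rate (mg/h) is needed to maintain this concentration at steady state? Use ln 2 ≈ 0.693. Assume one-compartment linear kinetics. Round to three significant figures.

Total Vd = 0.73 × 125 = 91.25 L
CL = 0.693 × Vd / t½ = 0.693 × 91.25 / 37 = 1.709 L/h
Infusion rate = CL × Css = 1.709 × 19.9 = 34.01 mg/h

34.0 mg/h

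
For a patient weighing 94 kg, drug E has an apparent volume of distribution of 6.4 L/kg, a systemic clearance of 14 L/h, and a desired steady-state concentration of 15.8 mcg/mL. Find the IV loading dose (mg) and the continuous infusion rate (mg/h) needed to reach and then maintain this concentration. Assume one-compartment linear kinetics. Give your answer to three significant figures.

Total Vd = 6.4 × 94 = 601.6 L
Loading dose = Vd × C = 601.6 × 15.8 = 9505 mg
Maintenance: replace elimination → rate = CL × Css = 14.00 × 15.8 = 221.2 mg/h

(a) 9510 mg; (b) 221 mg/h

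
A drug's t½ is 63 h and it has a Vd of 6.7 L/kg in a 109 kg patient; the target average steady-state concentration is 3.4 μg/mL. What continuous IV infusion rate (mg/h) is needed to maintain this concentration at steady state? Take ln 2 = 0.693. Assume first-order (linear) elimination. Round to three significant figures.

27.3 mg/h

Vd(total) = 109 kg × 6.7 L/kg = 730.3 L
CL = ln 2 · Vd / t½ = 0.693 × 730.3 / 63 = 8.033 L/h
Infusion rate = CL × Css = 8.033 × 3.4 = 27.31 mg/h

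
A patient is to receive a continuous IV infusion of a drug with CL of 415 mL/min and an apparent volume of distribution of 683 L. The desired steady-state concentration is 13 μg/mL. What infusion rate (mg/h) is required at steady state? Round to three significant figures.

Convert clearance: 415 mL/min × 60 min/h ÷ 1000 mL/L = 24.90 L/h
Rate = CL × Css = 24.90 × 13 = 323.7 mg/h

324 mg/h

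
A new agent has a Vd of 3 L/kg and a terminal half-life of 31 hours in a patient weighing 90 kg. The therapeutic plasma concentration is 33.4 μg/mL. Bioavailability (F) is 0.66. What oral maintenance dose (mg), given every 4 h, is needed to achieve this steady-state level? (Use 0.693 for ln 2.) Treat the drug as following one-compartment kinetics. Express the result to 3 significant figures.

1220 mg

Vd = 3 L/kg × 90 kg = 270.0 L
k = 0.693/31 = 0.02235 h⁻¹, so CL = k·Vd = 0.02235 × 270.0 = 6.035 L/h
D = CL × Css × τ / F = 6.035 × 33.4 × 4 / 0.66 = 1222 mg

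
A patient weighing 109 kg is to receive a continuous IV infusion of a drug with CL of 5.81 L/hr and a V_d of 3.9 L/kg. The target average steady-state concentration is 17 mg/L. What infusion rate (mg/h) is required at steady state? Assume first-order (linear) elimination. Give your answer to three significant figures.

At steady state, infusion rate equals elimination rate: rate in = CL × Css.
Rate = CL × Css = 5.810 × 17 = 98.77 mg/h

98.8 mg/h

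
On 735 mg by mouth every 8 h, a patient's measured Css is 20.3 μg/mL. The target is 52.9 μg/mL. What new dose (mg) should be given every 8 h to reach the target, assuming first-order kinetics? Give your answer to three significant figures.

With linear kinetics, Css is proportional to dose rate (D/τ) at fixed clearance.
D₂ = D₁ × (Css,target / Css,current) = 735 × 52.9/20.3 = 1915 mg

1920 mg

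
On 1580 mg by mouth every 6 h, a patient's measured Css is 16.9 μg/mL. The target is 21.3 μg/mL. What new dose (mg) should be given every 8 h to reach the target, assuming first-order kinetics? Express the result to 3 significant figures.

With linear kinetics, Css is proportional to dose rate (D/τ) at fixed clearance.
D₂ = D₁ × (Css,target / Css,current) × (τ₂/τ₁) = 1580 × (21.3/16.9) × (8/6) = 2655 mg

2660 mg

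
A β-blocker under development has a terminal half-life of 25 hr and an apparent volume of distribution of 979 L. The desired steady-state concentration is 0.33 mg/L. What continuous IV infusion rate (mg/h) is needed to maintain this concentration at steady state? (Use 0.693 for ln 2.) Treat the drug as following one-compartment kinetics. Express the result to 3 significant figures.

k = 0.693/25 = 0.02772 h⁻¹, so CL = k·Vd = 0.02772 × 979.0 = 27.14 L/h
Infusion rate = CL × Css = 27.14 × 0.33 = 8.956 mg/h

8.96 mg/h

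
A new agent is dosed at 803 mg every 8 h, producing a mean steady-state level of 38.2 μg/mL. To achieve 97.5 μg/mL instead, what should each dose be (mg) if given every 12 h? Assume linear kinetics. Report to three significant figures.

3070 mg

With linear kinetics, Css is proportional to dose rate (D/τ) at fixed clearance.
D₂ = D₁ × (Css,target / Css,current) × (τ₂/τ₁) = 803 × (97.5/38.2) × (12/8) = 3074 mg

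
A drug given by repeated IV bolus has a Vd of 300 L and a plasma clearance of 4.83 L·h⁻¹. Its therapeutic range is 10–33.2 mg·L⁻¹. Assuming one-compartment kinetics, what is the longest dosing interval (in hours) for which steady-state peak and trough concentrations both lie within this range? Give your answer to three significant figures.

k = CL / Vd = 4.830 / 300.0 = 0.01610 h⁻¹
Between IV bolus doses, concentration decays as C = C₀·e^(−kτ), so C_peak/C_trough = e^(kτ).
τ_max = ln(C_peak/C_trough) / k = ln(33.2/10) / 0.01610 = 1.200 / 0.01610 = 74.53 h

74.5 h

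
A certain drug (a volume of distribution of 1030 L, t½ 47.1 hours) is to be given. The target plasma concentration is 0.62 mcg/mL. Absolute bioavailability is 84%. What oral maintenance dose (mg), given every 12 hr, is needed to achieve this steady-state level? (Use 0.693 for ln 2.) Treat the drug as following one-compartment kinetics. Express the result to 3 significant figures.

134 mg

k = 0.693/47.1 = 0.01471 h⁻¹, so CL = k·Vd = 0.01471 × 1030 = 15.15 L/h
D = CL × Css × τ / F = 15.15 × 0.62 × 12 / 0.84 = 134.2 mg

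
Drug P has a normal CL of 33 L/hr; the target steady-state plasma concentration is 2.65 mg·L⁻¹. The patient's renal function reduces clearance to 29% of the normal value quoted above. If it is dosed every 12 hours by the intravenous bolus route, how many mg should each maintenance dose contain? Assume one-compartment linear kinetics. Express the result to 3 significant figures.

Patient clearance = 0.29 × 33.00 = 9.570 L/h
D = CL × Css × τ = 9.570 × 2.65 × 12 = 304.3 mg

304 mg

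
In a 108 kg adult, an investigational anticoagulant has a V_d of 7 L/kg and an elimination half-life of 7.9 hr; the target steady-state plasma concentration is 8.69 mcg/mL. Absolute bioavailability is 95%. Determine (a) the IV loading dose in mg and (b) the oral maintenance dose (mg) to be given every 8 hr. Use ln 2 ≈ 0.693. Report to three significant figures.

(a) 6570 mg; (b) 4850 mg

Vd(total) = 108 kg × 7 L/kg = 756.0 L
LD = Vd × C = 756.0 × 8.69 = 6570 mg
CL = 0.693 × Vd / t½ = 0.693 × 756.0 / 7.9 = 66.32 L/h
D = CL × Css × τ / F = 66.32 × 8.69 × 8 / 0.95 = 4853 mg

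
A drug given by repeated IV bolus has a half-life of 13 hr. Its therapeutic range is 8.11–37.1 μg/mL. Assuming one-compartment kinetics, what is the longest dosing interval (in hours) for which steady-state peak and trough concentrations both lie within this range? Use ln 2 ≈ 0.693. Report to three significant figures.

28.5 h

k = 0.693 / t½ = 0.693 / 13 = 0.05331 h⁻¹
Between IV bolus doses, concentration decays as C = C₀·e^(−kτ), so C_peak/C_trough = e^(kτ).
τ_max = ln(C_peak/C_trough) / k = ln(37.1/8.11) / 0.05331 = 1.521 / 0.05331 = 28.53 h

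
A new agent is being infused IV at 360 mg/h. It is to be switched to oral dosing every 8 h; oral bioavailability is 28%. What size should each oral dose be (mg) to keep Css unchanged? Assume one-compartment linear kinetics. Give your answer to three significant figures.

To maintain the same Css, the systemic dosing rate must be unchanged: F·D/τ = infusion rate.
D = rate × τ / F = 360 × 8 / 0.28 = 10290 mg

10300 mg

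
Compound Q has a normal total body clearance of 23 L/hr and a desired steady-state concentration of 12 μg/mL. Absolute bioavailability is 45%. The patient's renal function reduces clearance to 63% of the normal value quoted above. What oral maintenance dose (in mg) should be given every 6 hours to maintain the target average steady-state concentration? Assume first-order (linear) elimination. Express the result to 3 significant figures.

Patient clearance = 0.63 × 23.00 = 14.49 L/h
D = CL × Css × τ / F = 14.49 × 12 × 6 / 0.45 = 2318 mg

2320 mg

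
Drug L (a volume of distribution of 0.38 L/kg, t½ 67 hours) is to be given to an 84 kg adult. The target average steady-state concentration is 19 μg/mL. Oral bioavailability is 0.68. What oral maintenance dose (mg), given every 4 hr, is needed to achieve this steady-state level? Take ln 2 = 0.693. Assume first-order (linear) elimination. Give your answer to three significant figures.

36.9 mg

Vd = 0.38 L/kg × 84 kg = 31.92 L
k = 0.693/67 = 0.01034 h⁻¹, so CL = k·Vd = 0.01034 × 31.92 = 0.3301 L/h
D = CL × Css × τ / F = 0.3301 × 19 × 4 / 0.68 = 36.89 mg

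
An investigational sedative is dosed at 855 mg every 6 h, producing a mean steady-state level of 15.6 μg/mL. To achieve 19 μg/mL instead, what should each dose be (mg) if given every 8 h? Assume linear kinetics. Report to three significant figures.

For first-order elimination, Css ∝ F·D/(CL·τ); F and CL are unchanged, so Css ∝ D/τ.
D₂ = D₁ × (Css,target / Css,current) × (τ₂/τ₁) = 855 × (19/15.6) × (8/6) = 1388 mg

1390 mg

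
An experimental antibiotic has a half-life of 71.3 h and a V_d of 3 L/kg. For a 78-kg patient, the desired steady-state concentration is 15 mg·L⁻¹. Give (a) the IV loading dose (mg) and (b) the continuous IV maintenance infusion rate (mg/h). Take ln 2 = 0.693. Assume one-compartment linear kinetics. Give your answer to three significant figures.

(a) 3510 mg; (b) 34.1 mg/h

Total Vd = 3 × 78 = 234.0 L
LD = Vd × C = 234.0 × 15 = 3510 mg
CL = 0.693 × Vd / t½ = 0.693 × 234.0 / 71.3 = 2.274 L/h
Infusion rate = CL × Css = 2.274 × 15 = 34.11 mg/h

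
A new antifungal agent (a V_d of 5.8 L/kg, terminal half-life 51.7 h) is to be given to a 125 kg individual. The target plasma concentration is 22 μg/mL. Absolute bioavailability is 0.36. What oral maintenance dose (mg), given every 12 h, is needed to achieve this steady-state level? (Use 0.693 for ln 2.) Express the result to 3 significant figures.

7130 mg

Total Vd = 5.8 × 125 = 725.0 L
CL = ln 2 · Vd / t½ = 0.693 × 725.0 / 51.7 = 9.718 L/h
D = CL × Css × τ / F = 9.718 × 22 × 12 / 0.36 = 7127 mg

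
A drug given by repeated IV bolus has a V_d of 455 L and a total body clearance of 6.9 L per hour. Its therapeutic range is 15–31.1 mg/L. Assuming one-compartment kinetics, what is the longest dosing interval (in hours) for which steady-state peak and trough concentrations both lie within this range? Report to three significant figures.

k = CL / Vd = 6.900 / 455.0 = 0.01516 h⁻¹
Between IV bolus doses, concentration decays as C = C₀·e^(−kτ), so C_peak/C_trough = e^(kτ).
τ_max = ln(C_peak/C_trough) / k = ln(31.1/15) / 0.01516 = 0.7292 / 0.01516 = 48.10 h

48.1 h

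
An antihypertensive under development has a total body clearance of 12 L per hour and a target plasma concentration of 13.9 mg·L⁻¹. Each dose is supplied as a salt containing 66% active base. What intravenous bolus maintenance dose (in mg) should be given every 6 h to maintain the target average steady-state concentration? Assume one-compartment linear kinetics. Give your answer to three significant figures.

1520 mg

D = CL × Css × τ / S = 12.00 × 13.9 × 6 / 0.66 = 1516 mg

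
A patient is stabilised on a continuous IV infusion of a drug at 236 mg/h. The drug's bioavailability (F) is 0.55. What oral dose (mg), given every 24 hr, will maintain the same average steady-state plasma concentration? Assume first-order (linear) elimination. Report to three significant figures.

To maintain the same Css, the systemic dosing rate must be unchanged: F·D/τ = infusion rate.
D = rate × τ / F = 236 × 24 / 0.55 = 10300 mg

10300 mg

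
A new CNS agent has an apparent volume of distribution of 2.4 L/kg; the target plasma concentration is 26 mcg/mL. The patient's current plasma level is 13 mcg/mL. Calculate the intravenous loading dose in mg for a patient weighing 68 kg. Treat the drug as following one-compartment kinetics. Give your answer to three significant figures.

Vd = 2.4 L/kg × 68 kg = 163.2 L
Concentration deficit ΔC = 26 − 13 = 13.00 mg/L
LD = Vd × ΔC = 163.2 × 13.00 = 2122 mg

2120 mg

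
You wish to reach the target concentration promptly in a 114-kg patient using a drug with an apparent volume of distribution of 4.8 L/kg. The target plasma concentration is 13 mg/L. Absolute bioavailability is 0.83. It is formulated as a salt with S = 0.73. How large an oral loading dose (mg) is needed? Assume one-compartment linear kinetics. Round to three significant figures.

11700 mg

Total Vd = 4.8 × 114 = 547.2 L
The loading dose fills Vd to the target concentration.
LD = Vd × C / F / S = 547.2 × 13.00 / 0.83 / 0.73 = 11740 mg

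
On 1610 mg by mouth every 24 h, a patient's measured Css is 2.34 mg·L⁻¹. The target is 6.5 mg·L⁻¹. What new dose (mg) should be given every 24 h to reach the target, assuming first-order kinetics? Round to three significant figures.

For first-order elimination, Css ∝ F·D/(CL·τ); F and CL are unchanged, so Css ∝ D/τ.
D₂ = D₁ × (Css,target / Css,current) = 1610 × 6.5/2.34 = 4472 mg

4470 mg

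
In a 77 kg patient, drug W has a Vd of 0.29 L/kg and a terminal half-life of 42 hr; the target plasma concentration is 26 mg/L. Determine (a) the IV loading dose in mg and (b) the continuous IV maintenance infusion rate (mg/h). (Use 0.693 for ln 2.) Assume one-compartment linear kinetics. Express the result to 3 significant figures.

Vd = 0.29 L/kg × 77 kg = 22.33 L
LD = Vd × C = 22.33 × 26 = 580.6 mg
CL = 0.693 × Vd / t½ = 0.693 × 22.33 / 42 = 0.3684 L/h
Infusion rate = CL × Css = 0.3684 × 26 = 9.578 mg/h

(a) 581 mg; (b) 9.58 mg/h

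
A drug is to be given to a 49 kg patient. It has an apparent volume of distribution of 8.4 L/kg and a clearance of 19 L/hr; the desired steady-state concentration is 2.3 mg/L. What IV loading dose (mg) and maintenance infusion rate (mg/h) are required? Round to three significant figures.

Total Vd = 8.4 × 49 = 411.6 L
Loading: fill Vd to C_target → 411.6 L × 2.3 mg/L = 946.7 mg
Infusion rate = 19.00 L/h × 2.3 mg/L = 43.70 mg/h

(a) 947 mg; (b) 43.7 mg/h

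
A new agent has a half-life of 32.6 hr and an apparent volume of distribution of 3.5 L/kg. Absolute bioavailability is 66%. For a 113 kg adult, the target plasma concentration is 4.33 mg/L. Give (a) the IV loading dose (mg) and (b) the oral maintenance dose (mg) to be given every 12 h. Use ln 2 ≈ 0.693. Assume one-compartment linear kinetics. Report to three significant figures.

(a) 1710 mg; (b) 662 mg

Vd = 3.5 L/kg × 113 kg = 395.5 L
LD = Vd × C = 395.5 × 4.33 = 1713 mg
CL = 0.693 × Vd / t½ = 0.693 × 395.5 / 32.6 = 8.407 L/h
D = CL × Css × τ / F = 8.407 × 4.33 × 12 / 0.66 = 661.9 mg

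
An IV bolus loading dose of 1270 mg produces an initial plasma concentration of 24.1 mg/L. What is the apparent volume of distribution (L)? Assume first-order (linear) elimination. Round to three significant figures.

Immediately after an IV bolus, C₀ = Dose / Vd, so Vd = Dose / C₀.
Vd = 1270 / 24.1 = 52.70 L

52.7 L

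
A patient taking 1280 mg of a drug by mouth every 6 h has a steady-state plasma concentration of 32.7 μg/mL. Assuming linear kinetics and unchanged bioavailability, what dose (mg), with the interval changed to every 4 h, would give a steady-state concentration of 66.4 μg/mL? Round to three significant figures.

With linear kinetics, Css is proportional to dose rate (D/τ) at fixed clearance.
D₂ = D₁ × (Css,target / Css,current) × (τ₂/τ₁) = 1280 × (66.4/32.7) × (4/6) = 1733 mg

1730 mg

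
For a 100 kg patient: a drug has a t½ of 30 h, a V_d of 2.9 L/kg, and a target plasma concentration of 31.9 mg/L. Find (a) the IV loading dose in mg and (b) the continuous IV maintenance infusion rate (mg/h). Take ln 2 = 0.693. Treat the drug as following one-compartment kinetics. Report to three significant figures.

(a) 9250 mg; (b) 214 mg/h

Total Vd = 2.9 × 100 = 290.0 L
LD = Vd × C = 290.0 × 31.9 = 9251 mg
CL = 0.693 × Vd / t½ = 0.693 × 290.0 / 30 = 6.699 L/h
Infusion rate = CL × Css = 6.699 × 31.9 = 213.7 mg/h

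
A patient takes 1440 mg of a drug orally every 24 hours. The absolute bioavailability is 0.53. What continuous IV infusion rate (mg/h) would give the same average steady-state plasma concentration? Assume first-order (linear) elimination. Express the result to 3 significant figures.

31.8 mg/h

Equivalent systemic input: infusion rate = F·D/τ.
Rate = 0.53 × 1440 / 24 = 31.80 mg/h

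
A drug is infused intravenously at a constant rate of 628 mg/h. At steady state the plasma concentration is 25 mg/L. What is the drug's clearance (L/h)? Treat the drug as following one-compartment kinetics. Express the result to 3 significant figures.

25.1 L/h

At steady state, infusion rate = CL × Css, so CL = rate / Css.
CL = 628 / 25 = 25.12 L/h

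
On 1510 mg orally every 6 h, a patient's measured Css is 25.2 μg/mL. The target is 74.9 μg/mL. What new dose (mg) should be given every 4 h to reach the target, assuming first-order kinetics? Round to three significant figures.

2990 mg

With linear kinetics, Css is proportional to dose rate (D/τ) at fixed clearance.
D₂ = D₁ × (Css,target / Css,current) × (τ₂/τ₁) = 1510 × (74.9/25.2) × (4/6) = 2992 mg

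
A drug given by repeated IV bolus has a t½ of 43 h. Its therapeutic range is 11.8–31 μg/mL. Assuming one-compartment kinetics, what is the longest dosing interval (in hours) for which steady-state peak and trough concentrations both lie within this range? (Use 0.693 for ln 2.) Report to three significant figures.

59.9 h

k = 0.693 / t½ = 0.693 / 43 = 0.01612 h⁻¹
Between IV bolus doses, concentration decays as C = C₀·e^(−kτ), so C_peak/C_trough = e^(kτ).
τ_max = ln(C_peak/C_trough) / k = ln(31/11.8) / 0.01612 = 0.9659 / 0.01612 = 59.92 h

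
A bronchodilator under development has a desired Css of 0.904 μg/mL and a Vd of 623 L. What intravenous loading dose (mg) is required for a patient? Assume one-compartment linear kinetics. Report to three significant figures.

The loading dose fills Vd to the target concentration.
LD = Vd × C = 623.0 × 0.9040 = 563.2 mg

563 mg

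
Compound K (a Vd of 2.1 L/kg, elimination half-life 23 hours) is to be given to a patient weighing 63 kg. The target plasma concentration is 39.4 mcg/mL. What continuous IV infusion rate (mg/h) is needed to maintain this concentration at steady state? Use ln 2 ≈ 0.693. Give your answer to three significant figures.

157 mg/h

Vd = 2.1 L/kg × 63 kg = 132.3 L
k = 0.693/23 = 0.03013 h⁻¹, so CL = k·Vd = 0.03013 × 132.3 = 3.986 L/h
Infusion rate = CL × Css = 3.986 × 39.4 = 157.0 mg/h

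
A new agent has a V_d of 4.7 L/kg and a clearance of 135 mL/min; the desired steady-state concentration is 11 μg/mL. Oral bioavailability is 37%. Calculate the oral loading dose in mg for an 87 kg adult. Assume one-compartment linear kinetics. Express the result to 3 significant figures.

Vd = 4.7 L/kg × 87 kg = 408.9 L
LD = Vd × C / F = 408.9 × 11.00 / 0.37 = 12160 mg

12200 mg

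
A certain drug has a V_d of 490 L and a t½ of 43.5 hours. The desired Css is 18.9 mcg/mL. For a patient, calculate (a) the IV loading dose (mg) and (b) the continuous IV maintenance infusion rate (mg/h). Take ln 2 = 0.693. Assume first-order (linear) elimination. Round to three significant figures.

LD = Vd × C = 490.0 × 18.9 = 9261 mg
CL = 0.693 × Vd / t½ = 0.693 × 490.0 / 43.5 = 7.806 L/h
Infusion rate = CL × Css = 7.806 × 18.9 = 147.5 mg/h

(a) 9260 mg; (b) 148 mg/h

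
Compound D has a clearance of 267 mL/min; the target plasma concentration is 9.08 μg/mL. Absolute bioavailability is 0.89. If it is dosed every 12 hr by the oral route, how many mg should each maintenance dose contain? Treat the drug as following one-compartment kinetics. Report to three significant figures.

1960 mg

CL = 267 mL/min × 60/1000 = 16.02 L/h
D = CL × Css × τ / F = 16.02 × 9.08 × 12 / 0.89 = 1961 mg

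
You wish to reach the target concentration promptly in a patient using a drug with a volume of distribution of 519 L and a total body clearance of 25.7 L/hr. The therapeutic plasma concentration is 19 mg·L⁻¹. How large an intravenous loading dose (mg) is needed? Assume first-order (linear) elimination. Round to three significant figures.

9860 mg

LD is governed by Vd — clearance does not enter the loading-dose calculation.
LD = Vd × C = 519.0 × 19.00 = 9861 mg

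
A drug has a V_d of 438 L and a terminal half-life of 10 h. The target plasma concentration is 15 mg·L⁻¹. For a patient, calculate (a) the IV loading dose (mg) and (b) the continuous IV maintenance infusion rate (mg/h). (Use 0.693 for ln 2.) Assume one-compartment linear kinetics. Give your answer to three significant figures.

(a) 6570 mg; (b) 455 mg/h

LD = Vd × C = 438.0 × 15 = 6570 mg
CL = 0.693 × Vd / t½ = 0.693 × 438.0 / 10 = 30.35 L/h
Infusion rate = CL × Css = 30.35 × 15 = 455.3 mg/h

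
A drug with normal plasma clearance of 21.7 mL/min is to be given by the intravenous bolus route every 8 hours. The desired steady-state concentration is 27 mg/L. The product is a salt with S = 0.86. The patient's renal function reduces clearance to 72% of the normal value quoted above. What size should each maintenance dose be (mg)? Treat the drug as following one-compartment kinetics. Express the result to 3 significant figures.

CL = 21.7 mL/min = 21.7 × 0.06 = 1.302 L/h
Patient clearance = 0.72 × 1.302 = 0.9374 L/h
D = CL × Css × τ / S = 0.9374 × 27 × 8 / 0.86 = 235.4 mg

235 mg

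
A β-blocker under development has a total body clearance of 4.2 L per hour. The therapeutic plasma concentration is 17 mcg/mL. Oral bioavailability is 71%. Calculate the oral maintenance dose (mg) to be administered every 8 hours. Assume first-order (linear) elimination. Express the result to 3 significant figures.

D = CL × Css × τ / F = 4.200 × 17 × 8 / 0.71 = 804.5 mg

805 mg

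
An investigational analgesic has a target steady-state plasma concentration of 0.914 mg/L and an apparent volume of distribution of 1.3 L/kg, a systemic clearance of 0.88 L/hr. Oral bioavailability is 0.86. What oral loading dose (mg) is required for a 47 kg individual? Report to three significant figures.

64.9 mg

Total Vd = 1.3 × 47 = 61.10 L
LD = Vd × C / F = 61.10 × 0.9140 / 0.86 = 64.94 mg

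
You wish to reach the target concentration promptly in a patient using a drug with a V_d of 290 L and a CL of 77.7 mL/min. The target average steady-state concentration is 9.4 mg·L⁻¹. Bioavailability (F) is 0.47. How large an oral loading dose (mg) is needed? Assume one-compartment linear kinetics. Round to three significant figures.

5800 mg

LD = Vd × C / F = 290.0 × 9.400 / 0.47 = 5800 mg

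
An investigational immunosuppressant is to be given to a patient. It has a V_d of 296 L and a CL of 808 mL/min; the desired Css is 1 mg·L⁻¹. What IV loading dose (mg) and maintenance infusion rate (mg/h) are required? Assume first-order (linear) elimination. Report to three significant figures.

(a) 296 mg; (b) 48.5 mg/h

Loading dose = Vd × C = 296.0 × 1 = 296.0 mg
CL = 808 mL/min = 808 × 0.06 = 48.48 L/h
Maintenance: replace elimination → rate = CL × Css = 48.48 × 1 = 48.48 mg/h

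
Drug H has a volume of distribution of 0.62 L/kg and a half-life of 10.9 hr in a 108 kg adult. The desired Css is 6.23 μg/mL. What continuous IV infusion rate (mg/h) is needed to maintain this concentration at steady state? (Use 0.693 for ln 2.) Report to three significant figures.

Vd = 0.62 L/kg × 108 kg = 66.96 L
k = 0.693/10.9 = 0.06358 h⁻¹, so CL = k·Vd = 0.06358 × 66.96 = 4.257 L/h
Infusion rate = CL × Css = 4.257 × 6.23 = 26.52 mg/h

26.5 mg/h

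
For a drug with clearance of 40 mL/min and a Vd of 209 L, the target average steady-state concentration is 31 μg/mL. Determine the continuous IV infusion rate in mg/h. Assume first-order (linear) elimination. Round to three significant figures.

74.4 mg/h

CL = 40 mL/min × 60/1000 = 2.400 L/h
Infusion rate = CL · Css = 2.400 L/h × 31 mg/L = 74.40 mg/h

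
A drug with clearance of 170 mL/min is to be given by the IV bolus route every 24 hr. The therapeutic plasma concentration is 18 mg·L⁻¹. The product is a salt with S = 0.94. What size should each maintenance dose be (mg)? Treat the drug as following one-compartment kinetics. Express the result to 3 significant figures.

4690 mg

CL = 170 mL/min = 170 × 0.06 = 10.20 L/h
D = CL × Css × τ / S = 10.20 × 18 × 24 / 0.94 = 4688 mg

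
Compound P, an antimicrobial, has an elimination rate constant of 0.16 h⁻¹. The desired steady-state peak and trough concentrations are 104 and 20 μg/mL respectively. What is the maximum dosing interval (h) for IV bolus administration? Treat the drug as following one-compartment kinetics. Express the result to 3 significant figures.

10.3 h

Between IV bolus doses, concentration decays as C = C₀·e^(−kτ), so C_peak/C_trough = e^(kτ).
τ_max = ln(C_peak/C_trough) / k = ln(104/20) / 0.1600 = 1.649 / 0.1600 = 10.31 h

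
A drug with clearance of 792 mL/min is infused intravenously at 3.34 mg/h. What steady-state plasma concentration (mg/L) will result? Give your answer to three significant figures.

CL = 792 mL/min × 60/1000 = 47.52 L/h
Css = rate / CL = 3.34 / 47.52 = 0.07029 mg/L

0.0703 mg/L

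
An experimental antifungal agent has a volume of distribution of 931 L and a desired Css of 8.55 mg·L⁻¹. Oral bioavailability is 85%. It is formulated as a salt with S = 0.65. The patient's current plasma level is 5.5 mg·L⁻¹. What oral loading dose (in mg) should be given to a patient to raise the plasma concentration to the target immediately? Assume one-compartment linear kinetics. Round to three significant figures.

5140 mg

Concentration deficit ΔC = 8.55 − 5.5 = 3.050 mg/L
LD = Vd × ΔC / F / S = 931.0 × 3.050 / 0.85 / 0.65 = 5139 mg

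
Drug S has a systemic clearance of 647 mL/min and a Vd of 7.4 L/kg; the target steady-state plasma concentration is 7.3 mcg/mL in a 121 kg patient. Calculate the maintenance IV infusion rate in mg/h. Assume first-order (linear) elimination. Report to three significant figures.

283 mg/h

CL = 647 mL/min = 647 × 0.06 = 38.82 L/h
At steady state, infusion rate equals elimination rate: rate in = CL × Css.
R₀ = 38.82 × 7.3 = 283.4 mg/h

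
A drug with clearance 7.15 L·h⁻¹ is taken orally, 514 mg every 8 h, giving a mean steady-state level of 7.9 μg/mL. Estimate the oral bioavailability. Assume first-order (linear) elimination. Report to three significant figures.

0.879

F·D/τ = CL·Css at steady state → F = CL·Css·τ / D.
F = 7.15 × 7.9 × 8 / 514 = 0.879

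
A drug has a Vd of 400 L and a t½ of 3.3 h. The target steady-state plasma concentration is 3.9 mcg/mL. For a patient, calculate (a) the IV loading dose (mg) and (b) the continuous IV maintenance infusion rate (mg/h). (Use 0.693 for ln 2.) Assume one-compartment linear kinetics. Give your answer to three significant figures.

LD = Vd × C = 400.0 × 3.9 = 1560 mg
CL = 0.693 × Vd / t½ = 0.693 × 400.0 / 3.3 = 84.00 L/h
Infusion rate = CL × Css = 84.00 × 3.9 = 327.6 mg/h

(a) 1560 mg; (b) 328 mg/h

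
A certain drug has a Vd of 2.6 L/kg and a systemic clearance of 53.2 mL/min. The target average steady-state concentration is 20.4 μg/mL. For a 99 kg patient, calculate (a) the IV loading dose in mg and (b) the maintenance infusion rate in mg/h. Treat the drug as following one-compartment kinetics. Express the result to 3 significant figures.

(a) 5250 mg; (b) 65.1 mg/h

Vd = 2.6 L/kg × 99 kg = 257.4 L
LD = Vd · C_target = 257.4 × 20.4 = 5251 mg
CL = 53.2 mL/min = 53.2 × 0.06 = 3.192 L/h
Maintenance infusion rate = CL × Css = 3.192 × 20.4 = 65.12 mg/h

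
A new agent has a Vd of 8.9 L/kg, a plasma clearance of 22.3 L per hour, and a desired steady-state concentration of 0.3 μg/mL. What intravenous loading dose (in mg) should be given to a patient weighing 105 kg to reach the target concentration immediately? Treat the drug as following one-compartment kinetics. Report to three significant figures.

Vd = 8.9 L/kg × 105 kg = 934.5 L
LD = Vd × C = 934.5 × 0.3000 = 280.4 mg

280 mg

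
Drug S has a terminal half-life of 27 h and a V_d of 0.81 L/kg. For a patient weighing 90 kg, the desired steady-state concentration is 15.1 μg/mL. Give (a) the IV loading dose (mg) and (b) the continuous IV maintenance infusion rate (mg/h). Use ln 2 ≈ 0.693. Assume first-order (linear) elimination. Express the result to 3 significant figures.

(a) 1100 mg; (b) 28.3 mg/h

Total Vd = 0.81 × 90 = 72.90 L
LD = Vd × C = 72.90 × 15.1 = 1101 mg
CL = 0.693 × Vd / t½ = 0.693 × 72.90 / 27 = 1.871 L/h
Infusion rate = CL × Css = 1.871 × 15.1 = 28.25 mg/h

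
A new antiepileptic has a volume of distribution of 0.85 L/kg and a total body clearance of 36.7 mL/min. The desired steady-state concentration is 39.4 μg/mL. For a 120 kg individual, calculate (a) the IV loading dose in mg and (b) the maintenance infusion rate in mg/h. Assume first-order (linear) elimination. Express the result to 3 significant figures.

(a) 4020 mg; (b) 86.8 mg/h

Vd(total) = 120 kg × 0.85 L/kg = 102.0 L
LD = Vd · C_target = 102.0 × 39.4 = 4019 mg
CL = 36.7 mL/min = 36.7 × 0.06 = 2.202 L/h
Maintenance infusion rate = CL × Css = 2.202 × 39.4 = 86.76 mg/h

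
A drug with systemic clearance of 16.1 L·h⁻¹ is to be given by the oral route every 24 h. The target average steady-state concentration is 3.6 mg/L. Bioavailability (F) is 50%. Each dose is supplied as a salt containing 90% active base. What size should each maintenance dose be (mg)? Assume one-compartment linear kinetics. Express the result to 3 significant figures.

D = CL × Css × τ / F / S = 16.10 × 3.6 × 24 / 0.5 / 0.9 = 3091 mg

3090 mg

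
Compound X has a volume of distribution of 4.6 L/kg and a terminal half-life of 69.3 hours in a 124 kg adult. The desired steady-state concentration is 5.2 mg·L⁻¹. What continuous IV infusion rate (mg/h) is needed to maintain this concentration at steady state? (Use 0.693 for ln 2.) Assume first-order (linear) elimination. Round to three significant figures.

29.7 mg/h

Vd = 4.6 L/kg × 124 kg = 570.4 L
CL = 0.693 × Vd / t½ = 0.693 × 570.4 / 69.3 = 5.704 L/h
Infusion rate = CL × Css = 5.704 × 5.2 = 29.66 mg/h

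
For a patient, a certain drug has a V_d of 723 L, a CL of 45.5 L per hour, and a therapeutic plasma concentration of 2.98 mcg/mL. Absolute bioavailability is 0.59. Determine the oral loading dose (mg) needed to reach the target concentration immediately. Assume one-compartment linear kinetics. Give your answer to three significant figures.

3650 mg

The loading dose fills Vd to the target concentration; clearance is irrelevant here.
LD = Vd × C / F = 723.0 × 2.980 / 0.59 = 3652 mg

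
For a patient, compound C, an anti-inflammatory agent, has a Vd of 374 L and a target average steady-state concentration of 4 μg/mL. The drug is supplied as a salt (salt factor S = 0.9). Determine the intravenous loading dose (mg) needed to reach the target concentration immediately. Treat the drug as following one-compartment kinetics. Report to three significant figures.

LD = Vd × C / S = 374.0 × 4.000 / 0.9 = 1662 mg

1660 mg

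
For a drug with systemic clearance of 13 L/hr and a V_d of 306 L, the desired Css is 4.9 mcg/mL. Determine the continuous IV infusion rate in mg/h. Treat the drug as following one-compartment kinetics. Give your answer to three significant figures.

63.7 mg/h

At steady state, infusion rate equals elimination rate: rate in = CL × Css.
Rate = CL × Css = 13.00 × 4.9 = 63.70 mg/h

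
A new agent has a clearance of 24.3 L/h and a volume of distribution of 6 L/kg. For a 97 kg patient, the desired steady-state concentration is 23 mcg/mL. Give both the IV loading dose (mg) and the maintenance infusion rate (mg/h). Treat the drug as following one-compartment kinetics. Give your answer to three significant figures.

(a) 13400 mg; (b) 559 mg/h

Vd(total) = 97 kg × 6 L/kg = 582.0 L
Loading: fill Vd to C_target → 582.0 L × 23 mg/L = 13390 mg
Maintenance infusion rate = CL × Css = 24.30 × 23 = 558.9 mg/h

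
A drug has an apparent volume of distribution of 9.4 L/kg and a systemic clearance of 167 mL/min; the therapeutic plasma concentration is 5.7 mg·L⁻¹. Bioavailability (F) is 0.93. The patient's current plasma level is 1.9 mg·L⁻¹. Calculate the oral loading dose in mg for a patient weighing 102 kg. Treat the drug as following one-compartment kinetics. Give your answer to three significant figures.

3920 mg

Vd(total) = 102 kg × 9.4 L/kg = 958.8 L
Loading dose depends on Vd (not clearance): it fills the distribution volume.
Concentration deficit ΔC = 5.7 − 1.9 = 3.800 mg/L
LD = Vd × ΔC / F = 958.8 × 3.800 / 0.93 = 3918 mg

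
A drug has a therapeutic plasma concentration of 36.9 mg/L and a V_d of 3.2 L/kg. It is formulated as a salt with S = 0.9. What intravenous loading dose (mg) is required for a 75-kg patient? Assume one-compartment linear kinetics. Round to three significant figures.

9840 mg

Total Vd = 3.2 × 75 = 240.0 L
The loading dose fills Vd to the target concentration.
LD = Vd × C / S = 240.0 × 36.90 / 0.9 = 9840 mg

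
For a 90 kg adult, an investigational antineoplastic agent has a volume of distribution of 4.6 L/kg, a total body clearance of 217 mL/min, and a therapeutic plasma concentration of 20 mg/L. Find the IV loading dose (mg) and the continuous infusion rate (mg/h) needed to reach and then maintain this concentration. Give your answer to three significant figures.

(a) 8280 mg; (b) 260 mg/h

Vd(total) = 90 kg × 4.6 L/kg = 414.0 L
LD = Vd · C_target = 414.0 × 20 = 8280 mg
CL = 217 mL/min × 60/1000 = 13.02 L/h
Infusion rate = 13.02 L/h × 20 mg/L = 260.4 mg/h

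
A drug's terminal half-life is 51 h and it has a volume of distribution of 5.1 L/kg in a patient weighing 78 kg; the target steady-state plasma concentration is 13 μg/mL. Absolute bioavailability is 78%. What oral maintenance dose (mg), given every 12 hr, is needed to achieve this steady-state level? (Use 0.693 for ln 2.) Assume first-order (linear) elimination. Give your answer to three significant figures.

Vd(total) = 78 kg × 5.1 L/kg = 397.8 L
CL = 0.693 × Vd / t½ = 0.693 × 397.8 / 51 = 5.405 L/h
D = CL × Css × τ / F = 5.405 × 13 × 12 / 0.78 = 1081 mg

1080 mg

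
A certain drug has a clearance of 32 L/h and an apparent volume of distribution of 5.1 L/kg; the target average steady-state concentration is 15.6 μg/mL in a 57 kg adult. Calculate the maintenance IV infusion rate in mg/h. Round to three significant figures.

499 mg/h

Maintenance depends on clearance, not Vd — rate in must match rate out.
R₀ = 32.00 × 15.6 = 499.2 mg/h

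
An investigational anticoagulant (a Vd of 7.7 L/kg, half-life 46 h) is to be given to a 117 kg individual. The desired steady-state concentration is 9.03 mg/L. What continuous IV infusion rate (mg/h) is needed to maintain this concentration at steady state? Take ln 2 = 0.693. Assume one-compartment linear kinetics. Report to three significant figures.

123 mg/h

Vd = 7.7 L/kg × 117 kg = 900.9 L
CL = 0.693 × Vd / t½ = 0.693 × 900.9 / 46 = 13.57 L/h
Infusion rate = CL × Css = 13.57 × 9.03 = 122.5 mg/h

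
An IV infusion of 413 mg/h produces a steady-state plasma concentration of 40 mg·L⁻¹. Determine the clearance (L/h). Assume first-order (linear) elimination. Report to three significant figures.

10.3 L/h

At steady state, infusion rate = CL × Css, so CL = rate / Css.
CL = 413 / 40 = 10.33 L/h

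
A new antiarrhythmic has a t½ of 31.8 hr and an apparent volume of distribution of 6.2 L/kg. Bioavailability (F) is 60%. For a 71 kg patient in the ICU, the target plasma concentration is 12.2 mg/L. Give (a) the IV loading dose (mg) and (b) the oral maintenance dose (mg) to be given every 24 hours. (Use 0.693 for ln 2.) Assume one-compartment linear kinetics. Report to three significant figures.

Vd(total) = 71 kg × 6.2 L/kg = 440.2 L
LD = Vd × C = 440.2 × 12.2 = 5370 mg
CL = 0.693 × Vd / t½ = 0.693 × 440.2 / 31.8 = 9.593 L/h
D = CL × Css × τ / F = 9.593 × 12.2 × 24 / 0.6 = 4681 mg

(a) 5370 mg; (b) 4680 mg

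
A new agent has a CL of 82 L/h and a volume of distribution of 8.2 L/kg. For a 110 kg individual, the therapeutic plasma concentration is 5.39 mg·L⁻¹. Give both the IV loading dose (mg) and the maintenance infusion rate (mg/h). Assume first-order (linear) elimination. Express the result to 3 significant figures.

(a) 4860 mg; (b) 442 mg/h

Vd(total) = 110 kg × 8.2 L/kg = 902.0 L
Loading: fill Vd to C_target → 902.0 L × 5.39 mg/L = 4862 mg
Infusion rate = 82.00 L/h × 5.39 mg/L = 442.0 mg/h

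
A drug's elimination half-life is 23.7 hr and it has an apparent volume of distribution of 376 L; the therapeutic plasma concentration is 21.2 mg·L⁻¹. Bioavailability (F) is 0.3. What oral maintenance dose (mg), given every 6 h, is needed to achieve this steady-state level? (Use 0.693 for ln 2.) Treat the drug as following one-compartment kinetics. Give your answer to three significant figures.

4660 mg

CL = 0.693 × Vd / t½ = 0.693 × 376.0 / 23.7 = 10.99 L/h
D = CL × Css × τ / F = 10.99 × 21.2 × 6 / 0.3 = 4660 mg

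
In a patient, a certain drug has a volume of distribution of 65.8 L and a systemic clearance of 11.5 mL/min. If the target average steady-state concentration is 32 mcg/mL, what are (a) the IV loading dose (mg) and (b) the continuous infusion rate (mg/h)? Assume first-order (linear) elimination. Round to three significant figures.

Loading dose = Vd × C = 65.80 × 32 = 2106 mg
CL = 11.5 mL/min = 11.5 × 0.06 = 0.6900 L/h
Infusion rate = 0.6900 L/h × 32 mg/L = 22.08 mg/h

(a) 2110 mg; (b) 22.1 mg/h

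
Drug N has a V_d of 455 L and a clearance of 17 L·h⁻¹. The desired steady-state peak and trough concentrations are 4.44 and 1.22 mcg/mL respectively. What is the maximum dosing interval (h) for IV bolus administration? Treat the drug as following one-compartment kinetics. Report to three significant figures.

34.6 h

k = CL / Vd = 17.00 / 455.0 = 0.03736 h⁻¹
Between IV bolus doses, concentration decays as C = C₀·e^(−kτ), so C_peak/C_trough = e^(kτ).
τ_max = ln(C_peak/C_trough) / k = ln(4.44/1.22) / 0.03736 = 1.292 / 0.03736 = 34.58 h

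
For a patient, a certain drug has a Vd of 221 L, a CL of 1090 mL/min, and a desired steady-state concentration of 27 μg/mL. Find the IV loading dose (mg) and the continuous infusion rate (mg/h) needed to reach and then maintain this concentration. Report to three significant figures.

(a) 5970 mg; (b) 1770 mg/h

LD = Vd · C_target = 221.0 × 27 = 5967 mg
CL = 1090 mL/min × 60/1000 = 65.40 L/h
Infusion rate = 65.40 L/h × 27 mg/L = 1766 mg/h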